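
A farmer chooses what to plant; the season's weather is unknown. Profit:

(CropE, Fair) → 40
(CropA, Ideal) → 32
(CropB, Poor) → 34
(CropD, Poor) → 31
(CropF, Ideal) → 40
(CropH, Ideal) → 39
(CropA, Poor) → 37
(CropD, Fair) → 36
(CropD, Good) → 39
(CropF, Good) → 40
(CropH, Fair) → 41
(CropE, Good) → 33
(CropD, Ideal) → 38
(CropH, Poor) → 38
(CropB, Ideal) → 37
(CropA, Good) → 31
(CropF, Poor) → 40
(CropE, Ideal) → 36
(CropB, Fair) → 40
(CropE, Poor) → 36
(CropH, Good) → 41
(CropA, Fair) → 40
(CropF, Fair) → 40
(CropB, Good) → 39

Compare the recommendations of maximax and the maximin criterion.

maximax → CropH; maximin → CropF (disagree)

Row maxima: CropE=40, CropH=41, CropA=40, CropD=39, CropF=40, CropB=40
Best best-case = 41 → CropH.
Row minima: CropE=33, CropH=38, CropA=31, CropD=31, CropF=40, CropB=34
Best worst-case = 40 → CropF.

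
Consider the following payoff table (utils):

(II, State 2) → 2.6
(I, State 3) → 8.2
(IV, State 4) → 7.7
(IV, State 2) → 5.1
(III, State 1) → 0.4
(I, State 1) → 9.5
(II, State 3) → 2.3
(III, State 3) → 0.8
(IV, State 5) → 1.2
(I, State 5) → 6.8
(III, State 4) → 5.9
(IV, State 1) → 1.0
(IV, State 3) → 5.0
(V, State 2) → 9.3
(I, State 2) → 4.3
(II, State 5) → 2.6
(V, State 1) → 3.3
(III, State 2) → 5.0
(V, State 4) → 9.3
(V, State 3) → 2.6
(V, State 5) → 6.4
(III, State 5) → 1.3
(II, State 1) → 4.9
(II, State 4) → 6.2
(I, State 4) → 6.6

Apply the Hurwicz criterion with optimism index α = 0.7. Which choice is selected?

I

I: 0.7·9.5 + 0.3·4.3 = 7.94
II: 0.7·6.2 + 0.3·2.3 = 5.03
III: 0.7·5.9 + 0.3·0.4 = 4.25
IV: 0.7·7.7 + 0.3·1.0 = 5.69
V: 0.7·9.3 + 0.3·2.6 = 7.29
Highest Hurwicz score = 7.94 → I.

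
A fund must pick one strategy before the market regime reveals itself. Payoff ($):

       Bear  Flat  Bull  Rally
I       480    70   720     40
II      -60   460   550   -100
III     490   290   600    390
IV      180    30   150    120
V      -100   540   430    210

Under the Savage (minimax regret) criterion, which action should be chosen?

Column bests: Bear=490, Flat=540, Bull=720, Rally=390.
I regrets: 10, 470, 0, 350 → max 470
II regrets: 550, 80, 170, 490 → max 550
III regrets: 0, 250, 120, 0 → max 250
IV regrets: 310, 510, 570, 270 → max 570
V regrets: 590, 0, 290, 180 → max 590
Smallest max regret = 250 → III.

III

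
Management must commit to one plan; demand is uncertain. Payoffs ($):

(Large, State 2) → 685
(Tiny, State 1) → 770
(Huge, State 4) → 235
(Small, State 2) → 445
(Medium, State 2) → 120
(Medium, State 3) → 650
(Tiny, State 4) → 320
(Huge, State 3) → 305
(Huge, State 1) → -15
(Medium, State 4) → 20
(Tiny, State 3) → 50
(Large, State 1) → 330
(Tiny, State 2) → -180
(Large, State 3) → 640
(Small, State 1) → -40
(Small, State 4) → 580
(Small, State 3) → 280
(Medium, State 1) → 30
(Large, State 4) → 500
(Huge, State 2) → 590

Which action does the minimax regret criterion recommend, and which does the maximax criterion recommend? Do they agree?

minimax regret → Large; maximax → Tiny (disagree)

Column bests: State 1=770, State 2=685, State 3=650, State 4=580.
Tiny regrets: 0, 865, 600, 260 → max 865
Small regrets: 810, 240, 370, 0 → max 810
Medium regrets: 740, 565, 0, 560 → max 740
Large regrets: 440, 0, 10, 80 → max 440
Huge regrets: 785, 95, 345, 345 → max 785
Smallest max regret = 440 → Large.
Row maxima: Tiny=770, Small=580, Medium=650, Large=685, Huge=590
Best best-case = 770 → Tiny.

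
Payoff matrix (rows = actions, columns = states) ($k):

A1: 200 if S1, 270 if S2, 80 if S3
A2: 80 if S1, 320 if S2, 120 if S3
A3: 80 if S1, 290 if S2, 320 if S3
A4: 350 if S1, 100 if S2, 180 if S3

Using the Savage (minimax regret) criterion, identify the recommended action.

Column bests: S1=350, S2=320, S3=320.
A1 regrets: 150, 50, 240 → max 240
A2 regrets: 270, 0, 200 → max 270
A3 regrets: 270, 30, 0 → max 270
A4 regrets: 0, 220, 140 → max 220
Smallest max regret = 220 → A4.

A4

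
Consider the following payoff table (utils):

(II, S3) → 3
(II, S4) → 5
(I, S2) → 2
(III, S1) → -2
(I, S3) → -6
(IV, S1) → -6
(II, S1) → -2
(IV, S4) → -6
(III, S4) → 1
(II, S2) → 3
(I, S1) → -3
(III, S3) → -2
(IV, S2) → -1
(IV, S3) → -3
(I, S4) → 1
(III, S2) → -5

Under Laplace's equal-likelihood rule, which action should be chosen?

Row averages: I=-1.5, II=2.25, III=-2, IV=-4
Highest average = 2.25 → II.

II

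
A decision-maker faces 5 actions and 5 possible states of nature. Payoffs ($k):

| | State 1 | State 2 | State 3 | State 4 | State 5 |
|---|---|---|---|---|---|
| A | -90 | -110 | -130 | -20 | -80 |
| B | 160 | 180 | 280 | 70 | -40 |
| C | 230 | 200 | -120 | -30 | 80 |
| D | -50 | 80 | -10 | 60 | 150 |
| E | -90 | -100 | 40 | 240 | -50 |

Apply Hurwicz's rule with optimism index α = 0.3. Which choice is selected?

A: 0.3·(-20) + 0.7·(-130) = -97
B: 0.3·280 + 0.7·(-40) = 56
C: 0.3·230 + 0.7·(-120) = -15
D: 0.3·150 + 0.7·(-50) = 10
E: 0.3·240 + 0.7·(-100) = 2
Highest Hurwicz score = 56 → B.

B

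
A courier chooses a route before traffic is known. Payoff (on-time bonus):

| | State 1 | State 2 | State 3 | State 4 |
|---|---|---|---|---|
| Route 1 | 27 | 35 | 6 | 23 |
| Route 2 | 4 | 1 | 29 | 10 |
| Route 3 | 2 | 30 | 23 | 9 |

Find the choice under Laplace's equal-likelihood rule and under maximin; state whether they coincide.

Row averages: Route 1=22.75, Route 2=11, Route 3=16
Highest average = 22.75 → Route 1.
Row minima: Route 1=6, Route 2=1, Route 3=2
Best worst-case = 6 → Route 1.

laplace → Route 1; maximin → Route 1 (agree)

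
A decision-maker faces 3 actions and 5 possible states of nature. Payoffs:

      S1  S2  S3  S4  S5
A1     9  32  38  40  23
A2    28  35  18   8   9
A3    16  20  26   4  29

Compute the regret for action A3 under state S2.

15

Best payoff under S2 is 35.
Regret = 35 − 20 = 15.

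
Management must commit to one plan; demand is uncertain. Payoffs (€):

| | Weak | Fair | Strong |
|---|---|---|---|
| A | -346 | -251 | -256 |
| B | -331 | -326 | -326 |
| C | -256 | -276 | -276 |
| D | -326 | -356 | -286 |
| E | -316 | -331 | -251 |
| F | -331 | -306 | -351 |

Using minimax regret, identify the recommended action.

Column bests: Weak=-256, Fair=-251, Strong=-251.
A regrets: 90, 0, 5 → max 90
B regrets: 75, 75, 75 → max 75
C regrets: 0, 25, 25 → max 25
D regrets: 70, 105, 35 → max 105
E regrets: 60, 80, 0 → max 80
F regrets: 75, 55, 100 → max 100
Smallest max regret = 25 → C.

C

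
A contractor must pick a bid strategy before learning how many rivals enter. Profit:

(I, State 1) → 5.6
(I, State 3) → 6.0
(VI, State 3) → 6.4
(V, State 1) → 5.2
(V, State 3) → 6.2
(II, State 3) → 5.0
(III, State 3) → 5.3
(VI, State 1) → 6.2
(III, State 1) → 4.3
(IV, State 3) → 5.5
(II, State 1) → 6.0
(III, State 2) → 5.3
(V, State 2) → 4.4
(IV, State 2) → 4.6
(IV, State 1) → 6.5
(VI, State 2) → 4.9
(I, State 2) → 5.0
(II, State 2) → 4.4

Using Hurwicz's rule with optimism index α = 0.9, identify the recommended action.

I: 0.9·6.0 + 0.1·5.0 = 5.9
II: 0.9·6.0 + 0.1·4.4 = 5.84
III: 0.9·5.3 + 0.1·4.3 = 5.2
IV: 0.9·6.5 + 0.1·4.6 = 6.31
V: 0.9·6.2 + 0.1·4.4 = 6.02
VI: 0.9·6.4 + 0.1·4.9 = 6.25
Highest Hurwicz score = 6.31 → IV.

IV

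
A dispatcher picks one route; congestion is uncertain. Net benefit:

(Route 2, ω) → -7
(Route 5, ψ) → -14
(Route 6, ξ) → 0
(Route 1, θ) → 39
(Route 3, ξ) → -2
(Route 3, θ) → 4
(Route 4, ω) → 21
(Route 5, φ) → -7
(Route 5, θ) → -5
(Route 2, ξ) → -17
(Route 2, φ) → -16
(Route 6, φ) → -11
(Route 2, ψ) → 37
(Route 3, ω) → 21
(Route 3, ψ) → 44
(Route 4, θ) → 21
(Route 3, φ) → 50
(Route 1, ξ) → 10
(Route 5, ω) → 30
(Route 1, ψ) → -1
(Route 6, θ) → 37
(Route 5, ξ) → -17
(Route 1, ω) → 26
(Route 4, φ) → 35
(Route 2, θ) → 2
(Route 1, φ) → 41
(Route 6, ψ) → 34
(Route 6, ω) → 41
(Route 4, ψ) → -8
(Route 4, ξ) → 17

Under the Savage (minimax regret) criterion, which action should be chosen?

Route 3

Column bests: θ=39, φ=50, ψ=44, ω=41, ξ=17.
Route 1 regrets: 0, 9, 45, 15, 7 → max 45
Route 2 regrets: 37, 66, 7, 48, 34 → max 66
Route 3 regrets: 35, 0, 0, 20, 19 → max 35
Route 4 regrets: 18, 15, 52, 20, 0 → max 52
Route 5 regrets: 44, 57, 58, 11, 34 → max 58
Route 6 regrets: 2, 61, 10, 0, 17 → max 61
Smallest max regret = 35 → Route 3.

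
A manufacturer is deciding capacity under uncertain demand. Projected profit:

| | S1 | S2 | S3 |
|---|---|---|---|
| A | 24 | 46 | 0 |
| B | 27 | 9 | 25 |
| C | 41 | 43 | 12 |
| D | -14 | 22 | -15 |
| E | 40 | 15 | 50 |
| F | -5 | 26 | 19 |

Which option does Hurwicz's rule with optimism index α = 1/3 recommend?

A: 1/3·46 + 2/3·0 = 46/3
B: 1/3·27 + 2/3·9 = 15
C: 1/3·43 + 2/3·12 = 67/3
D: 1/3·22 + 2/3·(-15) = -8/3
E: 1/3·50 + 2/3·15 = 80/3
F: 1/3·26 + 2/3·(-5) = 16/3
Highest Hurwicz score = 80/3 → E.

E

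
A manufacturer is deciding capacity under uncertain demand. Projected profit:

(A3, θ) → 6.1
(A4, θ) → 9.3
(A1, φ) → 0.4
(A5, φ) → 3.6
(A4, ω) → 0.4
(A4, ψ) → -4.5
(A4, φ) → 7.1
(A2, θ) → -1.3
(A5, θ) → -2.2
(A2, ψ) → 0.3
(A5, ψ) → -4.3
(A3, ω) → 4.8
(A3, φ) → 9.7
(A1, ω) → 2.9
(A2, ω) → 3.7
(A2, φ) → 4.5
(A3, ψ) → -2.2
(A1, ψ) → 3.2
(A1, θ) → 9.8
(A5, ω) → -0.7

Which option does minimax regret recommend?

A3

Column bests: θ=9.8, φ=9.7, ψ=3.2, ω=4.8.
A1 regrets: 0.0, 9.3, 0.0, 1.9 → max 9.3
A2 regrets: 11.1, 5.2, 2.9, 1.1 → max 11.1
A3 regrets: 3.7, 0.0, 5.4, 0.0 → max 5.4
A4 regrets: 0.5, 2.6, 7.7, 4.4 → max 7.7
A5 regrets: 12.0, 6.1, 7.5, 5.5 → max 12.0
Smallest max regret = 5.4 → A3.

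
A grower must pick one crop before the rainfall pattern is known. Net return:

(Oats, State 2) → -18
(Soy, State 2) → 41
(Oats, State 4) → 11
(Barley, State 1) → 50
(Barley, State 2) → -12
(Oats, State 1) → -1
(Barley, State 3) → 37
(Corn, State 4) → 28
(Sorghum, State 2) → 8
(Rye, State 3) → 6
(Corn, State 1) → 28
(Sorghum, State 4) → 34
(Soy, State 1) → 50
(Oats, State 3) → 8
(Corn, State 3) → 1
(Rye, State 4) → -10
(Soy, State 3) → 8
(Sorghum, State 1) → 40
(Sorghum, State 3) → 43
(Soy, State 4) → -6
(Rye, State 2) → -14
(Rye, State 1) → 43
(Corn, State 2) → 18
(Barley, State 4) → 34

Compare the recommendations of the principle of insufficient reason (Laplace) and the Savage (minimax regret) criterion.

laplace → Sorghum; minimax regret → Sorghum (agree)

Row averages: Sorghum=31.25, Rye=6.25, Soy=23.25, Oats=0, Corn=18.75, Barley=27.25
Highest average = 31.25 → Sorghum.
Column bests: State 1=50, State 2=41, State 3=43, State 4=34.
Sorghum regrets: 10, 33, 0, 0 → max 33
Rye regrets: 7, 55, 37, 44 → max 55
Soy regrets: 0, 0, 35, 40 → max 40
Oats regrets: 51, 59, 35, 23 → max 59
Corn regrets: 22, 23, 42, 6 → max 42
Barley regrets: 0, 53, 6, 0 → max 53
Smallest max regret = 33 → Sorghum.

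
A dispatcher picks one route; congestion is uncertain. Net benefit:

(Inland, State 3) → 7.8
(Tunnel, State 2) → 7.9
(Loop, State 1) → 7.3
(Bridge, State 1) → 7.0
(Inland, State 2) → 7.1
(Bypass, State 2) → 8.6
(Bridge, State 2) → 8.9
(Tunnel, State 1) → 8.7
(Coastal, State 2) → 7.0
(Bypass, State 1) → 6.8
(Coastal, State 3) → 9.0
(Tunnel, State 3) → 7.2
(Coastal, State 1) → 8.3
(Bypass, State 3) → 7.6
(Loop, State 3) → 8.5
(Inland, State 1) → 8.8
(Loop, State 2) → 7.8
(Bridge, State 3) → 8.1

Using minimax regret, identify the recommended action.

Loop

Column bests: State 1=8.8, State 2=8.9, State 3=9.0.
Bridge regrets: 1.8, 0.0, 0.9 → max 1.8
Bypass regrets: 2.0, 0.3, 1.4 → max 2.0
Coastal regrets: 0.5, 1.9, 0.0 → max 1.9
Tunnel regrets: 0.1, 1.0, 1.8 → max 1.8
Inland regrets: 0.0, 1.8, 1.2 → max 1.8
Loop regrets: 1.5, 1.1, 0.5 → max 1.5
Smallest max regret = 1.5 → Loop.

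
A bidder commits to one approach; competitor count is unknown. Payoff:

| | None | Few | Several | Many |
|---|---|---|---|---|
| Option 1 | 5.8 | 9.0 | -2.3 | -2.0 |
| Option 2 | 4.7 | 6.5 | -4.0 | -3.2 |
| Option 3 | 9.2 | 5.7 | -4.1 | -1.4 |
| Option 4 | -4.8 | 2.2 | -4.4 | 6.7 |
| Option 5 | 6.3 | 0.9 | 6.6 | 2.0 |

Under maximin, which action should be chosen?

Row minima: Option 1=-2.3, Option 2=-4.0, Option 3=-4.1, Option 4=-4.8, Option 5=0.9
Best worst-case = 0.9 → Option 5.

Option 5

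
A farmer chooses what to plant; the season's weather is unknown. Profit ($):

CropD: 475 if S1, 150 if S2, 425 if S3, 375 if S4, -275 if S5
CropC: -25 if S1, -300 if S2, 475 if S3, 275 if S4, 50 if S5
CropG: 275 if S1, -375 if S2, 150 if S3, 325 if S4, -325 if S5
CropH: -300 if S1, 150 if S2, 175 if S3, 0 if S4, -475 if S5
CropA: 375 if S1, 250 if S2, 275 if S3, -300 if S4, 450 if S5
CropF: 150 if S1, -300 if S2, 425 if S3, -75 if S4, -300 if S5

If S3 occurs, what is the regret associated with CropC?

Best payoff under S3 is 475.
Regret = 475 − 475 = 0.

0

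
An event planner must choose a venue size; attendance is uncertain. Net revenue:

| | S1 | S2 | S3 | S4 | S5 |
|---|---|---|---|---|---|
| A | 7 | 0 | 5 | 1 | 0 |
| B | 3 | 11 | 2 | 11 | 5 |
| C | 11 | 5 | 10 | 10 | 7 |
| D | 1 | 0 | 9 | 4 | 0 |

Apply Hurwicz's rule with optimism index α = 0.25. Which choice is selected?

A: 0.25·7 + 0.75·0 = 1.75
B: 0.25·11 + 0.75·2 = 4.25
C: 0.25·11 + 0.75·5 = 6.5
D: 0.25·9 + 0.75·0 = 2.25
Highest Hurwicz score = 6.5 → C.

C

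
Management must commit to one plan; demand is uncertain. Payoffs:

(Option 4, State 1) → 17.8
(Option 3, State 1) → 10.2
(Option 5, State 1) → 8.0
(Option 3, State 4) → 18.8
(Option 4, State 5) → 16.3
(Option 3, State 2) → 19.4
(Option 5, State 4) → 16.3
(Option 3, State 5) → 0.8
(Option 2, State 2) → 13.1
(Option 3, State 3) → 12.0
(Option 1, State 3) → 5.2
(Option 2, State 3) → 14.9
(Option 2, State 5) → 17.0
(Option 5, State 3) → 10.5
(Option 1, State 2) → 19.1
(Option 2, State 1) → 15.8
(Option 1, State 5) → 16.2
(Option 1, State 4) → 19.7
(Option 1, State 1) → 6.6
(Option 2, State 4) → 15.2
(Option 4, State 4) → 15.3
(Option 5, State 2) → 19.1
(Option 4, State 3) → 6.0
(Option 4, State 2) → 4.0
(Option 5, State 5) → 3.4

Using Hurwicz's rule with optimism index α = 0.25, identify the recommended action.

Option 2

Option 1: 0.25·19.7 + 0.75·5.2 = 8.825
Option 2: 0.25·17.0 + 0.75·13.1 = 14.075
Option 3: 0.25·19.4 + 0.75·0.8 = 5.45
Option 4: 0.25·17.8 + 0.75·4.0 = 7.45
Option 5: 0.25·19.1 + 0.75·3.4 = 7.325
Highest Hurwicz score = 14.075 → Option 2.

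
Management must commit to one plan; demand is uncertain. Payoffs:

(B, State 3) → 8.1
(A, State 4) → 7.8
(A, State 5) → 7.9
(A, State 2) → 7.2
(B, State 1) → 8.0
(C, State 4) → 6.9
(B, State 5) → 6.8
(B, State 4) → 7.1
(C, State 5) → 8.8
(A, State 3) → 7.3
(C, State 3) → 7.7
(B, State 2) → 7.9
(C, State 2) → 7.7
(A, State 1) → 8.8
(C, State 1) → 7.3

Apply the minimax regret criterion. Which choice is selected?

A

Column bests: State 1=8.8, State 2=7.9, State 3=8.1, State 4=7.8, State 5=8.8.
A regrets: 0.0, 0.7, 0.8, 0.0, 0.9 → max 0.9
B regrets: 0.8, 0.0, 0.0, 0.7, 2.0 → max 2.0
C regrets: 1.5, 0.2, 0.4, 0.9, 0.0 → max 1.5
Smallest max regret = 0.9 → A.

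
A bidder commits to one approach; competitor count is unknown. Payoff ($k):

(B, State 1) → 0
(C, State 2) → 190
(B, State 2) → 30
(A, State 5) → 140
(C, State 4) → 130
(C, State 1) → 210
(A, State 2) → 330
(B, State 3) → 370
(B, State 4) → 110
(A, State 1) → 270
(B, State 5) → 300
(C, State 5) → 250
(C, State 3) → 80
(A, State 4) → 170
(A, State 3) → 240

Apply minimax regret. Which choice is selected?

Column bests: State 1=270, State 2=330, State 3=370, State 4=170, State 5=300.
A regrets: 0, 0, 130, 0, 160 → max 160
B regrets: 270, 300, 0, 60, 0 → max 300
C regrets: 60, 140, 290, 40, 50 → max 290
Smallest max regret = 160 → A.

A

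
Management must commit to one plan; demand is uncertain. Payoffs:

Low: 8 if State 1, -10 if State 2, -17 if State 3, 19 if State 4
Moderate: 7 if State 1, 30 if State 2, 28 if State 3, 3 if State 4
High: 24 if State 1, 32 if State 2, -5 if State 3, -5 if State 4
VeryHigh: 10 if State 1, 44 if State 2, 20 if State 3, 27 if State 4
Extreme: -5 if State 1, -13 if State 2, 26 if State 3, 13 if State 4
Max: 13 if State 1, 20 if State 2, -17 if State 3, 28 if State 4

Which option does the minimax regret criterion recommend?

VeryHigh

Column bests: State 1=24, State 2=44, State 3=28, State 4=28.
Low regrets: 16, 54, 45, 9 → max 54
Moderate regrets: 17, 14, 0, 25 → max 25
High regrets: 0, 12, 33, 33 → max 33
VeryHigh regrets: 14, 0, 8, 1 → max 14
Extreme regrets: 29, 57, 2, 15 → max 57
Max regrets: 11, 24, 45, 0 → max 45
Smallest max regret = 14 → VeryHigh.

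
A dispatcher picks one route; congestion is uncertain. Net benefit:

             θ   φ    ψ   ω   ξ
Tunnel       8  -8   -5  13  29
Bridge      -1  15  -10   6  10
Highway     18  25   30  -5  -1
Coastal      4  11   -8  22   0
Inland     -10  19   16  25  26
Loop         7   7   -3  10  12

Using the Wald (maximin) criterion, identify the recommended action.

Loop

Row minima: Tunnel=-8, Bridge=-10, Highway=-5, Coastal=-8, Inland=-10, Loop=-3
Best worst-case = -3 → Loop.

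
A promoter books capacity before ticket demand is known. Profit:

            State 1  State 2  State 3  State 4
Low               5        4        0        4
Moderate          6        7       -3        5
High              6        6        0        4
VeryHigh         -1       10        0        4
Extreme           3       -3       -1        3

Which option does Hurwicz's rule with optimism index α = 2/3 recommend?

VeryHigh

Low: 2/3·5 + 1/3·0 = 10/3
Moderate: 2/3·7 + 1/3·(-3) = 11/3
High: 2/3·6 + 1/3·0 = 4
VeryHigh: 2/3·10 + 1/3·(-1) = 19/3
Extreme: 2/3·3 + 1/3·(-3) = 1
Highest Hurwicz score = 19/3 → VeryHigh.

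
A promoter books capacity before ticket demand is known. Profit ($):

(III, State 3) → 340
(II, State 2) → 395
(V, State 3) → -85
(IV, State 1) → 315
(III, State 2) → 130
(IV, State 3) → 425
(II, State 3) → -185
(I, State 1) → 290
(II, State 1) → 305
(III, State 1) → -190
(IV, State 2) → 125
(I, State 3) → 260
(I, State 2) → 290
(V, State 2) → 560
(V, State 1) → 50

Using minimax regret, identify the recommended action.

I

Column bests: State 1=315, State 2=560, State 3=425.
I regrets: 25, 270, 165 → max 270
II regrets: 10, 165, 610 → max 610
III regrets: 505, 430, 85 → max 505
IV regrets: 0, 435, 0 → max 435
V regrets: 265, 0, 510 → max 510
Smallest max regret = 270 → I.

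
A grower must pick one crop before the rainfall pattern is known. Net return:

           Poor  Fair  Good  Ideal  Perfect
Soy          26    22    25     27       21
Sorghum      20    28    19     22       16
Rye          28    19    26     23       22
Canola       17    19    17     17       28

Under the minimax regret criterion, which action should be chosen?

Column bests: Poor=28, Fair=28, Good=26, Ideal=27, Perfect=28.
Soy regrets: 2, 6, 1, 0, 7 → max 7
Sorghum regrets: 8, 0, 7, 5, 12 → max 12
Rye regrets: 0, 9, 0, 4, 6 → max 9
Canola regrets: 11, 9, 9, 10, 0 → max 11
Smallest max regret = 7 → Soy.

Soy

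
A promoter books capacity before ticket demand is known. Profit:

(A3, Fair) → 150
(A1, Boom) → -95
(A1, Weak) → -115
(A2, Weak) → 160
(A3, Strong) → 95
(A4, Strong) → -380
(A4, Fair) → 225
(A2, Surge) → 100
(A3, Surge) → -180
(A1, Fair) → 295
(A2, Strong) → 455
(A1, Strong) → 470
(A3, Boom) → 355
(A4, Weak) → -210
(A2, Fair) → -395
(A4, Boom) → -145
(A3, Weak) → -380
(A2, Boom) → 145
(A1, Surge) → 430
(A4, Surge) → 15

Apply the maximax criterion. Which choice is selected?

A1

Row maxima: A1=470, A2=455, A3=355, A4=225
Best best-case = 470 → A1.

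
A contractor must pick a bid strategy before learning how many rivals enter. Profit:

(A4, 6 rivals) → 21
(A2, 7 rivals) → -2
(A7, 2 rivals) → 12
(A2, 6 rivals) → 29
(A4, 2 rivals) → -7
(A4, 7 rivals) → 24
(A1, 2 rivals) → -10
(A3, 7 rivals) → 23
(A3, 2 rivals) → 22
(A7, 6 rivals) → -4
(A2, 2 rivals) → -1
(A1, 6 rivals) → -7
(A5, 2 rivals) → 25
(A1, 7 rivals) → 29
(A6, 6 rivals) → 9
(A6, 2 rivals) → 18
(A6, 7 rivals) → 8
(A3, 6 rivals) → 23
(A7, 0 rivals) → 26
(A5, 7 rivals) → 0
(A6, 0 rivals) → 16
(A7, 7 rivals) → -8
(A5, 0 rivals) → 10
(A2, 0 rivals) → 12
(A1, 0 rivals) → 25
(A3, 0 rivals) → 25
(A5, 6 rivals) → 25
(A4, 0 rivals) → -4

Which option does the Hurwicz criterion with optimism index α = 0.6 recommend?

A3

A1: 0.6·29 + 0.4·(-10) = 13.4
A2: 0.6·29 + 0.4·(-2) = 16.6
A3: 0.6·25 + 0.4·22 = 23.8
A4: 0.6·24 + 0.4·(-7) = 11.6
A5: 0.6·25 + 0.4·0 = 15
A6: 0.6·18 + 0.4·8 = 14
A7: 0.6·26 + 0.4·(-8) = 12.4
Highest Hurwicz score = 23.8 → A3.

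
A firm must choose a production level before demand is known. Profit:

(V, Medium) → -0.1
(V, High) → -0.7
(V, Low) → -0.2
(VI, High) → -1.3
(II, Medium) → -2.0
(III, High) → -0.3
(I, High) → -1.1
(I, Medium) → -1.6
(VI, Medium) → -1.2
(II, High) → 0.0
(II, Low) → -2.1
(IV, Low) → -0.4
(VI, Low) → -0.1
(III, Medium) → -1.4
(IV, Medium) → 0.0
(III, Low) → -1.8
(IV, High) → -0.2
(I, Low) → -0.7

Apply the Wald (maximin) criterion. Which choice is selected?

IV

Row minima: I=-1.6, II=-2.1, III=-1.8, IV=-0.4, V=-0.7, VI=-1.3
Best worst-case = -0.4 → IV.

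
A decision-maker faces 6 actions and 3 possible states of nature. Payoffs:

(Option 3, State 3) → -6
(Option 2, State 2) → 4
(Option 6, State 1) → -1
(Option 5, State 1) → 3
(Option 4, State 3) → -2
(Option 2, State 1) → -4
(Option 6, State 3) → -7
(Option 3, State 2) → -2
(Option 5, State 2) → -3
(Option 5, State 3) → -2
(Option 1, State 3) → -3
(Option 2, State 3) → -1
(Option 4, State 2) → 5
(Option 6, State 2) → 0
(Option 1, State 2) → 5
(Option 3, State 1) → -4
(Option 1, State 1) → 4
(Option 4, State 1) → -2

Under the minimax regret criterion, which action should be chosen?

Option 1

Column bests: State 1=4, State 2=5, State 3=-1.
Option 1 regrets: 0, 0, 2 → max 2
Option 2 regrets: 8, 1, 0 → max 8
Option 3 regrets: 8, 7, 5 → max 8
Option 4 regrets: 6, 0, 1 → max 6
Option 5 regrets: 1, 8, 1 → max 8
Option 6 regrets: 5, 5, 6 → max 6
Smallest max regret = 2 → Option 1.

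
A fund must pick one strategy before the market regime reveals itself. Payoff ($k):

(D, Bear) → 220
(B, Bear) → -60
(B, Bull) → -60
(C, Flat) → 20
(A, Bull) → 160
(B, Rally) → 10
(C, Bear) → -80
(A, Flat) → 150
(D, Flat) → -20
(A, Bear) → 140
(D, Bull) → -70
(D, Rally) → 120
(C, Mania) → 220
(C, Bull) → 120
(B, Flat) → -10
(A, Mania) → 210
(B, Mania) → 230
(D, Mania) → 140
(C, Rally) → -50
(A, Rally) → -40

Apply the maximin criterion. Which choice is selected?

A

Row minima: A=-40, B=-60, C=-80, D=-70
Best worst-case = -40 → A.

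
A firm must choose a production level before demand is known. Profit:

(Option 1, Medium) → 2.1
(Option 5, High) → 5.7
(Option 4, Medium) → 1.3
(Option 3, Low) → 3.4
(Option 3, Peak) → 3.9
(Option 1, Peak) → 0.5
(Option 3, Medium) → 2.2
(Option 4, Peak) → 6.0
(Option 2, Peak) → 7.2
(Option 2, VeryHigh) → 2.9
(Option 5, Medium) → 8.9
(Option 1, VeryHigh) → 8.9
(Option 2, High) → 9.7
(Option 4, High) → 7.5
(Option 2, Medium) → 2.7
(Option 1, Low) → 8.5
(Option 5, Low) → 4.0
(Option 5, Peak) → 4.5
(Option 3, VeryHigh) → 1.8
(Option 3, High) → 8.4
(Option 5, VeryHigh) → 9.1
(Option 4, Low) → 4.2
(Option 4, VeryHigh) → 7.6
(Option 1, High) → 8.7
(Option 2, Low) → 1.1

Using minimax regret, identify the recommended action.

Option 5

Column bests: Low=8.5, Medium=8.9, High=9.7, VeryHigh=9.1, Peak=7.2.
Option 1 regrets: 0.0, 6.8, 1.0, 0.2, 6.7 → max 6.8
Option 2 regrets: 7.4, 6.2, 0.0, 6.2, 0.0 → max 7.4
Option 3 regrets: 5.1, 6.7, 1.3, 7.3, 3.3 → max 7.3
Option 4 regrets: 4.3, 7.6, 2.2, 1.5, 1.2 → max 7.6
Option 5 regrets: 4.5, 0.0, 4.0, 0.0, 2.7 → max 4.5
Smallest max regret = 4.5 → Option 5.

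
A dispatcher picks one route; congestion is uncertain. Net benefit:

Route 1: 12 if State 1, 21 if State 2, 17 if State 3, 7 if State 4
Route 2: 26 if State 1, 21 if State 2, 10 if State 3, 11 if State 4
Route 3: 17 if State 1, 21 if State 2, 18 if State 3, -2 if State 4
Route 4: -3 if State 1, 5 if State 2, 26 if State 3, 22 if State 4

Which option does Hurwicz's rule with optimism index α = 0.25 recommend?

Route 1: 0.25·21 + 0.75·7 = 10.5
Route 2: 0.25·26 + 0.75·10 = 14
Route 3: 0.25·21 + 0.75·(-2) = 3.75
Route 4: 0.25·26 + 0.75·(-3) = 4.25
Highest Hurwicz score = 14 → Route 2.

Route 2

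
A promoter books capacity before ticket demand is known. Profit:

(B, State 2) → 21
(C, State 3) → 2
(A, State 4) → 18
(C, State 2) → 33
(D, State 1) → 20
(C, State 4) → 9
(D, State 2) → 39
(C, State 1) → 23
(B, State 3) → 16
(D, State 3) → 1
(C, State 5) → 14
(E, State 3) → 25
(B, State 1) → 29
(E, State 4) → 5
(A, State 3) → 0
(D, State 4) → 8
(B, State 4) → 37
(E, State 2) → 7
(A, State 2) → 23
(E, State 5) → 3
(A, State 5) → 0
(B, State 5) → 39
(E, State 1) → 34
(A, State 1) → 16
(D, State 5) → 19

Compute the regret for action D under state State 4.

Best payoff under State 4 is 37.
Regret = 37 − 8 = 29.

29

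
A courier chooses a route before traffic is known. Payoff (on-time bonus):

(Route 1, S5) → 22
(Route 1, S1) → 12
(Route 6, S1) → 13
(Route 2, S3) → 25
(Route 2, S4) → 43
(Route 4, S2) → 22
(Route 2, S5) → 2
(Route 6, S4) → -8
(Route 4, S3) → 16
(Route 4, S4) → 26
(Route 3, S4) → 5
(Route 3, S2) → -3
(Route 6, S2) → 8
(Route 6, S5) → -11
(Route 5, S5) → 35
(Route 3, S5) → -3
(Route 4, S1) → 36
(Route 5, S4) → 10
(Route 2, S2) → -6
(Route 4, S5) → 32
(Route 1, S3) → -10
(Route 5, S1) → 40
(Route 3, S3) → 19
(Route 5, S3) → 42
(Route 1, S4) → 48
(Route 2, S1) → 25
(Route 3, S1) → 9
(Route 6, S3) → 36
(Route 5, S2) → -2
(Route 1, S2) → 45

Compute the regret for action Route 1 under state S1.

28

Best payoff under S1 is 40.
Regret = 40 − 12 = 28.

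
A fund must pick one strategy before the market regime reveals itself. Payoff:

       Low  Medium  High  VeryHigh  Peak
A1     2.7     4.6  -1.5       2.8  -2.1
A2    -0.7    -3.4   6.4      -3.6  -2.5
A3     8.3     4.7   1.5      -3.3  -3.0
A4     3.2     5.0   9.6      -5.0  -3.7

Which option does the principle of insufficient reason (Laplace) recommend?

A4

Row averages: A1=1.3, A2=-0.76, A3=1.64, A4=1.82
Highest average = 1.82 → A4.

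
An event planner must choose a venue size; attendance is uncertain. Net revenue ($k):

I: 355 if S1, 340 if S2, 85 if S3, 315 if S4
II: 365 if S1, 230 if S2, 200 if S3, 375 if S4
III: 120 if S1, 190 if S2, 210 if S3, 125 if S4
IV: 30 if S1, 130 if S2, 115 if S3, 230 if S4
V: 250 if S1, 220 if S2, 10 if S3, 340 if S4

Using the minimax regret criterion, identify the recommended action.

Column bests: S1=365, S2=340, S3=210, S4=375.
I regrets: 10, 0, 125, 60 → max 125
II regrets: 0, 110, 10, 0 → max 110
III regrets: 245, 150, 0, 250 → max 250
IV regrets: 335, 210, 95, 145 → max 335
V regrets: 115, 120, 200, 35 → max 200
Smallest max regret = 110 → II.

II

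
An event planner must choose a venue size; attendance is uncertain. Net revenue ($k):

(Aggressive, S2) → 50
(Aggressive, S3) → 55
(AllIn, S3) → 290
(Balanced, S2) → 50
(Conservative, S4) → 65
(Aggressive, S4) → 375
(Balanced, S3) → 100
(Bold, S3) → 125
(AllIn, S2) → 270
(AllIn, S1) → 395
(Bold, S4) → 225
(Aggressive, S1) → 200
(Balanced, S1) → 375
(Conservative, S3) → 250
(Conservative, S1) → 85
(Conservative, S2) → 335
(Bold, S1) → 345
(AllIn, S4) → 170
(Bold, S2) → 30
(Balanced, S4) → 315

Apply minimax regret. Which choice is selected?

AllIn

Column bests: S1=395, S2=335, S3=290, S4=375.
Conservative regrets: 310, 0, 40, 310 → max 310
Balanced regrets: 20, 285, 190, 60 → max 285
Aggressive regrets: 195, 285, 235, 0 → max 285
Bold regrets: 50, 305, 165, 150 → max 305
AllIn regrets: 0, 65, 0, 205 → max 205
Smallest max regret = 205 → AllIn.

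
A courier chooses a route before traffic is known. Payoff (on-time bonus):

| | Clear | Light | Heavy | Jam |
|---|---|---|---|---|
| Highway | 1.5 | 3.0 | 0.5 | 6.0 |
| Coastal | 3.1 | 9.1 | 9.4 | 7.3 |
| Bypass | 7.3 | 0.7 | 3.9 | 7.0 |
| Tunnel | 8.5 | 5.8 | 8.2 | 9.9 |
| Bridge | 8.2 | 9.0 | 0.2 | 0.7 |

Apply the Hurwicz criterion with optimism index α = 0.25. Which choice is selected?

Highway: 0.25·6.0 + 0.75·0.5 = 1.875
Coastal: 0.25·9.4 + 0.75·3.1 = 4.675
Bypass: 0.25·7.3 + 0.75·0.7 = 2.35
Tunnel: 0.25·9.9 + 0.75·5.8 = 6.825
Bridge: 0.25·9.0 + 0.75·0.2 = 2.4
Highest Hurwicz score = 6.825 → Tunnel.

Tunnel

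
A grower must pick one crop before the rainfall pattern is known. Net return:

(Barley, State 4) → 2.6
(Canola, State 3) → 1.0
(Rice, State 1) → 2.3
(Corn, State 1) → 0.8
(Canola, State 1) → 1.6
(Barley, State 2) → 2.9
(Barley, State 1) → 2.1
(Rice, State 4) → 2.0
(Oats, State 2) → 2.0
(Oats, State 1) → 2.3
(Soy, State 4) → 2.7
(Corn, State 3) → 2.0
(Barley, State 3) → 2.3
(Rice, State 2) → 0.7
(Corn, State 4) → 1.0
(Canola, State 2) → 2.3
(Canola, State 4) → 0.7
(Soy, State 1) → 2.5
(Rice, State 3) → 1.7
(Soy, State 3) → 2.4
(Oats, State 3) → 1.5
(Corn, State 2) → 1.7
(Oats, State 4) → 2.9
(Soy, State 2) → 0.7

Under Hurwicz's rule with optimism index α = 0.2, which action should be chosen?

Rice: 0.2·2.3 + 0.8·0.7 = 1.02
Corn: 0.2·2.0 + 0.8·0.8 = 1.04
Canola: 0.2·2.3 + 0.8·0.7 = 1.02
Barley: 0.2·2.9 + 0.8·2.1 = 2.26
Soy: 0.2·2.7 + 0.8·0.7 = 1.1
Oats: 0.2·2.9 + 0.8·1.5 = 1.78
Highest Hurwicz score = 2.26 → Barley.

Barley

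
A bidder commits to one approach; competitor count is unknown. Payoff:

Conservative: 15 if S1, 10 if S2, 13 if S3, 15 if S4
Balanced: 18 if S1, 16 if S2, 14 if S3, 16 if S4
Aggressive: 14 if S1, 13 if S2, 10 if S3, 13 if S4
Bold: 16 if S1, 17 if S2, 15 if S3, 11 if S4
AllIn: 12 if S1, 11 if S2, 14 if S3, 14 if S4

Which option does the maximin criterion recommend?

Balanced

Row minima: Conservative=10, Balanced=14, Aggressive=10, Bold=11, AllIn=11
Best worst-case = 14 → Balanced.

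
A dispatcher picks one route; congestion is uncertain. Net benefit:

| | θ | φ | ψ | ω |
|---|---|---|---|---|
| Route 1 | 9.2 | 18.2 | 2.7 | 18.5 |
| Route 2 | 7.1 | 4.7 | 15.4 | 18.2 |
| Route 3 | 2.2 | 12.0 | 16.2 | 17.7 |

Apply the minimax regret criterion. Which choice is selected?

Column bests: θ=9.2, φ=18.2, ψ=16.2, ω=18.5.
Route 1 regrets: 0.0, 0.0, 13.5, 0.0 → max 13.5
Route 2 regrets: 2.1, 13.5, 0.8, 0.3 → max 13.5
Route 3 regrets: 7.0, 6.2, 0.0, 0.8 → max 7.0
Smallest max regret = 7.0 → Route 3.

Route 3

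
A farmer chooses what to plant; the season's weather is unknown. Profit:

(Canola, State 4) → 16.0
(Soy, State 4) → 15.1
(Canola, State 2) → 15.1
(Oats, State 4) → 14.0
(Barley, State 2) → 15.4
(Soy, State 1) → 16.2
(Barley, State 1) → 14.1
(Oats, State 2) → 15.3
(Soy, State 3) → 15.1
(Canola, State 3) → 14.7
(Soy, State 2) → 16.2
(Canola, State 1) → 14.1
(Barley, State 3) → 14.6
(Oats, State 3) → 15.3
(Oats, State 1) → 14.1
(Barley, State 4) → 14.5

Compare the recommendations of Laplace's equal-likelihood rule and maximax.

Row averages: Soy=15.65, Canola=14.975, Oats=14.675, Barley=14.65
Highest average = 15.65 → Soy.
Row maxima: Soy=16.2, Canola=16.0, Oats=15.3, Barley=15.4
Best best-case = 16.2 → Soy.

laplace → Soy; maximax → Soy (agree)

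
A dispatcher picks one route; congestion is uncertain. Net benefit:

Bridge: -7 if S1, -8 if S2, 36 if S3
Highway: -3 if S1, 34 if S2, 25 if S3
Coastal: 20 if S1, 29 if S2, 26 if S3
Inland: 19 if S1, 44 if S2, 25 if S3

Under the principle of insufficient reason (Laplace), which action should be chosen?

Inland

Row averages: Bridge=7, Highway=56/3, Coastal=25, Inland=88/3
Highest average = 88/3 → Inland.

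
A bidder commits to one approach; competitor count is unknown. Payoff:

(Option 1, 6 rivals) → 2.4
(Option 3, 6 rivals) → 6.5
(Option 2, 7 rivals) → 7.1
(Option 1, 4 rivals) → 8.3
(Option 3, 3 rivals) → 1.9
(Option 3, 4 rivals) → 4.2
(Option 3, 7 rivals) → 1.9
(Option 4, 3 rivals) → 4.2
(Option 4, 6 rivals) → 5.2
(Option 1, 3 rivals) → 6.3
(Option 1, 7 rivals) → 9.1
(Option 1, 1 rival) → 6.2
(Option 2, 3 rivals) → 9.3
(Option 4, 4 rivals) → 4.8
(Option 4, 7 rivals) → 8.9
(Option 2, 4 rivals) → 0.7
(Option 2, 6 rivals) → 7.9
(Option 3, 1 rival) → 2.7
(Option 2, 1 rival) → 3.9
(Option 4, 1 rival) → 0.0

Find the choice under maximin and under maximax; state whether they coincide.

Row minima: Option 1=2.4, Option 2=0.7, Option 3=1.9, Option 4=0.0
Best worst-case = 2.4 → Option 1.
Row maxima: Option 1=9.1, Option 2=9.3, Option 3=6.5, Option 4=8.9
Best best-case = 9.3 → Option 2.

maximin → Option 1; maximax → Option 2 (disagree)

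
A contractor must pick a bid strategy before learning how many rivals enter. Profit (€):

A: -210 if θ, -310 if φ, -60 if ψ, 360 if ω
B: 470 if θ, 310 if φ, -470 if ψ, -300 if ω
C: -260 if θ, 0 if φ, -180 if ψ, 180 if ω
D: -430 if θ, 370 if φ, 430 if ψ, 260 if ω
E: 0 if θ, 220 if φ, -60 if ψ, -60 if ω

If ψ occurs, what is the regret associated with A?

490

Best payoff under ψ is 430.
Regret = 430 − (-60) = 490.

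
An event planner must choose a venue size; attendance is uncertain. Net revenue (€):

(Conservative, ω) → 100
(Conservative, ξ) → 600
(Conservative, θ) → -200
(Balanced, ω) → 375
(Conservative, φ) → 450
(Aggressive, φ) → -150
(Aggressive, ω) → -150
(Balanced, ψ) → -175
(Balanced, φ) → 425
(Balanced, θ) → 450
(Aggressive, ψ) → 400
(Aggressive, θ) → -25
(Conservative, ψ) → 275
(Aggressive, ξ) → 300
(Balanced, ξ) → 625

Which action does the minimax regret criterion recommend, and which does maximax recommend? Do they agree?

minimax regret → Balanced; maximax → Balanced (agree)

Column bests: θ=450, φ=450, ψ=400, ω=375, ξ=625.
Conservative regrets: 650, 0, 125, 275, 25 → max 650
Balanced regrets: 0, 25, 575, 0, 0 → max 575
Aggressive regrets: 475, 600, 0, 525, 325 → max 600
Smallest max regret = 575 → Balanced.
Row maxima: Conservative=600, Balanced=625, Aggressive=400
Best best-case = 625 → Balanced.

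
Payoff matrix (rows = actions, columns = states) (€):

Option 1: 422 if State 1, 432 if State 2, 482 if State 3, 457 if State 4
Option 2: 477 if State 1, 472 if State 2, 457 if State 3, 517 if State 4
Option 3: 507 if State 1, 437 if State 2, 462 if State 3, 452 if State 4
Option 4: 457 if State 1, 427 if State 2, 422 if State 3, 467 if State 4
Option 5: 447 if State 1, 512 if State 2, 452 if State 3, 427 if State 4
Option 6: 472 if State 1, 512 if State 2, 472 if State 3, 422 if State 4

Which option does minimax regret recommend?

Option 2

Column bests: State 1=507, State 2=512, State 3=482, State 4=517.
Option 1 regrets: 85, 80, 0, 60 → max 85
Option 2 regrets: 30, 40, 25, 0 → max 40
Option 3 regrets: 0, 75, 20, 65 → max 75
Option 4 regrets: 50, 85, 60, 50 → max 85
Option 5 regrets: 60, 0, 30, 90 → max 90
Option 6 regrets: 35, 0, 10, 95 → max 95
Smallest max regret = 40 → Option 2.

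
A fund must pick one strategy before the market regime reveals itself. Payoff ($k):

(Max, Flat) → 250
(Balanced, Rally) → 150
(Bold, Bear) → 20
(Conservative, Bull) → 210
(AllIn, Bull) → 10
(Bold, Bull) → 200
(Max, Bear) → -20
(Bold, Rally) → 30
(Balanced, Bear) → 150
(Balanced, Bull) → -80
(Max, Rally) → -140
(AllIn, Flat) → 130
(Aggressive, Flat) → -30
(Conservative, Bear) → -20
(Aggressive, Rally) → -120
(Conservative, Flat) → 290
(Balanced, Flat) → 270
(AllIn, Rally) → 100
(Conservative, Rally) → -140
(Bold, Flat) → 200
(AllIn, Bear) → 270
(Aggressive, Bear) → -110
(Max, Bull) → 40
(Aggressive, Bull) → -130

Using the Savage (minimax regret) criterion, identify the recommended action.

AllIn

Column bests: Bear=270, Flat=290, Bull=210, Rally=150.
Conservative regrets: 290, 0, 0, 290 → max 290
Balanced regrets: 120, 20, 290, 0 → max 290
Aggressive regrets: 380, 320, 340, 270 → max 380
Bold regrets: 250, 90, 10, 120 → max 250
AllIn regrets: 0, 160, 200, 50 → max 200
Max regrets: 290, 40, 170, 290 → max 290
Smallest max regret = 200 → AllIn.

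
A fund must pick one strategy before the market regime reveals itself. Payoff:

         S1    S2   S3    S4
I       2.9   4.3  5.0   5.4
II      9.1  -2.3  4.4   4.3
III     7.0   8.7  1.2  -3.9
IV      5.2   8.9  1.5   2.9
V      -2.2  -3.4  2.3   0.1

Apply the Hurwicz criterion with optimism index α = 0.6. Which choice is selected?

I: 0.6·5.4 + 0.4·2.9 = 4.4
II: 0.6·9.1 + 0.4·(-2.3) = 4.54
III: 0.6·8.7 + 0.4·(-3.9) = 3.66
IV: 0.6·8.9 + 0.4·1.5 = 5.94
V: 0.6·2.3 + 0.4·(-3.4) = 0.02
Highest Hurwicz score = 5.94 → IV.

IV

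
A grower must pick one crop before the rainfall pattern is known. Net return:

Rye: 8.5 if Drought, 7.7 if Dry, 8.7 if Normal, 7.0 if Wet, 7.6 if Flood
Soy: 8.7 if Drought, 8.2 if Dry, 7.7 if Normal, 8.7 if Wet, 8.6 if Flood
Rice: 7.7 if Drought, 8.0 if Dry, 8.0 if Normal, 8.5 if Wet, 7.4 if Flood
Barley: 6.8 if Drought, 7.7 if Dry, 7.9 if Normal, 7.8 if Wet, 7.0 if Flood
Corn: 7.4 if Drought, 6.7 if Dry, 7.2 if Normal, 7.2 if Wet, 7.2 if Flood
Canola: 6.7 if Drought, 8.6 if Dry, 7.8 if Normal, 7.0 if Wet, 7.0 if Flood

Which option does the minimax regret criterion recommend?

Soy

Column bests: Drought=8.7, Dry=8.6, Normal=8.7, Wet=8.7, Flood=8.6.
Rye regrets: 0.2, 0.9, 0.0, 1.7, 1.0 → max 1.7
Soy regrets: 0.0, 0.4, 1.0, 0.0, 0.0 → max 1.0
Rice regrets: 1.0, 0.6, 0.7, 0.2, 1.2 → max 1.2
Barley regrets: 1.9, 0.9, 0.8, 0.9, 1.6 → max 1.9
Corn regrets: 1.3, 1.9, 1.5, 1.5, 1.4 → max 1.9
Canola regrets: 2.0, 0.0, 0.9, 1.7, 1.6 → max 2.0
Smallest max regret = 1.0 → Soy.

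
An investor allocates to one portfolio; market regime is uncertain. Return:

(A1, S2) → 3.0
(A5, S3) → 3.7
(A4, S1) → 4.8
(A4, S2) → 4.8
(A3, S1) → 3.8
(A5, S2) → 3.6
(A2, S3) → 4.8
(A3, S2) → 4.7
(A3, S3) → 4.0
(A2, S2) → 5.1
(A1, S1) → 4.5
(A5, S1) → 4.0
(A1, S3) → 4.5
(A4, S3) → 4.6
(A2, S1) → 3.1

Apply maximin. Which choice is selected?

Row minima: A1=3.0, A2=3.1, A3=3.8, A4=4.6, A5=3.6
Best worst-case = 4.6 → A4.

A4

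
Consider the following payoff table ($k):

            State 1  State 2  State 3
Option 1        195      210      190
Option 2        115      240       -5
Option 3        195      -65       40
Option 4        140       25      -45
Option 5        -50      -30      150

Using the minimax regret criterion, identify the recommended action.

Column bests: State 1=195, State 2=240, State 3=190.
Option 1 regrets: 0, 30, 0 → max 30
Option 2 regrets: 80, 0, 195 → max 195
Option 3 regrets: 0, 305, 150 → max 305
Option 4 regrets: 55, 215, 235 → max 235
Option 5 regrets: 245, 270, 40 → max 270
Smallest max regret = 30 → Option 1.

Option 1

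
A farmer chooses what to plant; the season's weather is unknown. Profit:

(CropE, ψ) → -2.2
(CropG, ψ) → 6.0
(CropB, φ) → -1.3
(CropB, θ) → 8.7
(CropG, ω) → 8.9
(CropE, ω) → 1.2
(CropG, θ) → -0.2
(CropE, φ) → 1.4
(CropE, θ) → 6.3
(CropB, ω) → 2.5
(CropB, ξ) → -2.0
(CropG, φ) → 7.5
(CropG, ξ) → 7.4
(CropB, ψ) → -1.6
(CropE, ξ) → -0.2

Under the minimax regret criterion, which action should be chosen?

CropE

Column bests: θ=8.7, φ=7.5, ψ=6.0, ω=8.9, ξ=7.4.
CropE regrets: 2.4, 6.1, 8.2, 7.7, 7.6 → max 8.2
CropG regrets: 8.9, 0.0, 0.0, 0.0, 0.0 → max 8.9
CropB regrets: 0.0, 8.8, 7.6, 6.4, 9.4 → max 9.4
Smallest max regret = 8.2 → CropE.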